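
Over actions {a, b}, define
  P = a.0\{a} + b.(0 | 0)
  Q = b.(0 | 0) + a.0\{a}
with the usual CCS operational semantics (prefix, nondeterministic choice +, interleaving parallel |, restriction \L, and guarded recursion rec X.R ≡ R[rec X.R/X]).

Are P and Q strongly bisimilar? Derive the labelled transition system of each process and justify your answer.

YES

Reachable graph of P (3 states):
  s0 = a.0\{a} + b.(0 | 0) :: =a=> s1, =b=> s2
  s1 = 0\{a} :: ·
  s2 = 0 | 0 :: ·
Reachable graph of Q (3 states):
  t0 = b.(0 | 0) + a.0\{a} :: =a=> t1, =b=> t2
  t1 = 0\{a} :: ·
  t2 = 0 | 0 :: ·
Bisimilarity quotient blocks:
  B0 = {s0, t0}
  B1 = {s1, s2, t1, t2}
s0 ∈ B0, t0 ∈ B0 → same block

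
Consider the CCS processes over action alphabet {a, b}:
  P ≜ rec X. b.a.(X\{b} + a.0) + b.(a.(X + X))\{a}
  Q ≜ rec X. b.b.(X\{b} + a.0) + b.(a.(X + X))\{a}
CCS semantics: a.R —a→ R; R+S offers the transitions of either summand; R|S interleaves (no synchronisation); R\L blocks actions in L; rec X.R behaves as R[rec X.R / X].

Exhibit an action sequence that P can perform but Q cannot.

Reachable graph of P (5 states):
  s0 = rec X. b.a.(X\{b} + a.0) + b.(a.(X + X))\{a} has moves --b--▸ s1, --b--▸ s2
  s1 = (a.((rec X. b.a.(X\{b} + a.0) + b.(a.(X + X))\{a}) + (rec X. b.a.(X\{b} + a.0) + b.(a.(X + X))\{a})))\{a} has moves deadlocked
  s2 = a.((rec X. b.a.(X\{b} + a.0) + b.(a.(X + X))\{a})\{b} + a.0) has moves --a--▸ s3
  s3 = (rec X. b.a.(X\{b} + a.0) + b.(a.(X + X))\{a})\{b} + a.0 has moves --a--▸ s4
  s4 = 0 has moves deadlocked
Reachable graph of Q (5 states):
  t0 = rec X. b.b.(X\{b} + a.0) + b.(a.(X + X))\{a} has moves --b--▸ t1, --b--▸ t2
  t1 = (a.((rec X. b.b.(X\{b} + a.0) + b.(a.(X + X))\{a}) + (rec X. b.b.(X\{b} + a.0) + b.(a.(X + X))\{a})))\{a} has moves deadlocked
  t2 = b.((rec X. b.b.(X\{b} + a.0) + b.(a.(X + X))\{a})\{b} + a.0) has moves --b--▸ t3
  t3 = (rec X. b.b.(X\{b} + a.0) + b.(a.(X + X))\{a})\{b} + a.0 has moves --a--▸ t4
  t4 = 0 has moves deadlocked
Trace ⟨ba⟩ through P, begin at {s0}:
  step 1 (b): {s1, s2}
  step 2 (a): {s3}
  ✓ P
Trace ⟨ba⟩ through Q, begin at {t0}:
  step 1 (b): {t1, t2}
  step 2 (a): no successor for Q

ba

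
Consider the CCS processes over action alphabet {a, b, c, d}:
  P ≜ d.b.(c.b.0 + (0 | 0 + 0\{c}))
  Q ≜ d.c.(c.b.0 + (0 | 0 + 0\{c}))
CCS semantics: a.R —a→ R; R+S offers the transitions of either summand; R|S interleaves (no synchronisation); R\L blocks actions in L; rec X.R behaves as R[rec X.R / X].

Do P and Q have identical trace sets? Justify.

LTS(P): 5 reachable states
  s0 = d.b.(c.b.0 + (0 | 0 + 0\{c})) has moves -d-> s1
  s1 = b.(c.b.0 + (0 | 0 + 0\{c})) has moves -b-> s2
  s2 = c.b.0 + (0 | 0 + 0\{c}) has moves -c-> s3
  s3 = b.0 has moves -b-> s4
  s4 = 0 has moves deadlocked
LTS(Q): 5 reachable states
  t0 = d.c.(c.b.0 + (0 | 0 + 0\{c})) has moves -d-> t1
  t1 = c.(c.b.0 + (0 | 0 + 0\{c})) has moves -c-> t2
  t2 = c.b.0 + (0 | 0 + 0\{c}) has moves -c-> t3
  t3 = b.0 has moves -b-> t4
  t4 = 0 has moves deadlocked
Trace ⟨db⟩ through P, begin at {s0}:
  after d @ step 1: {s1}
  after b @ step 2: {s2}
  ✓ P
Trace ⟨db⟩ through Q, begin at {t0}:
  after d @ step 1: {t1}
  after b @ step 2: ∅ (Q stuck)

trace-distinct — witness ⟨db⟩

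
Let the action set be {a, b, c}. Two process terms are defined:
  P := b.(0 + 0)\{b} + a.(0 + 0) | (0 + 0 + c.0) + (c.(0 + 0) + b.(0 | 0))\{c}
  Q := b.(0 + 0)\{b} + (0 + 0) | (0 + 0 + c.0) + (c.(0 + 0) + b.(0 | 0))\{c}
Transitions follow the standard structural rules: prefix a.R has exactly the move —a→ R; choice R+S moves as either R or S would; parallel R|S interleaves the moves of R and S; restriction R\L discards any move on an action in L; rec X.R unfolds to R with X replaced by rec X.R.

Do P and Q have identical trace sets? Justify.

trace-distinct — witness ⟨a⟩

Reachable graph of P (6 states):
  p0 = b.(0 + 0)\{b} + a.(0 + 0) | (0 + 0 + c.0) + (c.(0 + 0) + b.(0 | 0))\{c} | =a=> p1, =b=> p2, =b=> p3, =c=> p4
  p1 = (0 + 0) | (0 + 0 + c.0) | =c=> p5
  p2 = (0 + 0)\{b} | stopped
  p3 = (0 | 0)\{c} | stopped
  p4 = a.(0 + 0) | 0 | =a=> p5
  p5 = (0 + 0) | 0 | stopped
Reachable graph of Q (4 states):
  q0 = b.(0 + 0)\{b} + (0 + 0) | (0 + 0 + c.0) + (c.(0 + 0) + b.(0 | 0))\{c} | =b=> q1, =b=> q2, =c=> q3
  q1 = (0 + 0)\{b} | stopped
  q2 = (0 | 0)\{c} | stopped
  q3 = (0 + 0) | 0 | stopped
Run σ = ⟨a⟩ on P: start {p0}
  after a @ step 1: {p1}
  ✓ P
Run σ = ⟨a⟩ on Q: start {q0}
  after a @ step 1: no successor for Q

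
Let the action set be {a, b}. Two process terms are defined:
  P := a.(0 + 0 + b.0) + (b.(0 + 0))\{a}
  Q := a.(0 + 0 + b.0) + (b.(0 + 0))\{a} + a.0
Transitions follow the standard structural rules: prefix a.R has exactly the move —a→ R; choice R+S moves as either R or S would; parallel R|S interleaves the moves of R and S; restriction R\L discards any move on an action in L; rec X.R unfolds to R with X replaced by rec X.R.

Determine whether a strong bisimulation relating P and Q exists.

NO

LTS(P): 4 reachable states
  s0 = a.(0 + 0 + b.0) + (b.(0 + 0))\{a} :: -a-> s1, -b-> s2
  s1 = 0 + 0 + b.0 :: -b-> s3
  s2 = (0 + 0)\{a} :: deadlocked
  s3 = 0 :: deadlocked
LTS(Q): 4 reachable states
  t0 = a.(0 + 0 + b.0) + (b.(0 + 0))\{a} + a.0 :: -a-> t1, -a-> t2, -b-> t3
  t1 = 0 :: deadlocked
  t2 = 0 + 0 + b.0 :: -b-> t1
  t3 = (0 + 0)\{a} :: deadlocked
Bisimilarity quotient blocks:
  B0 = {s0}
  B1 = {s1, t2}
  B2 = {s2, s3, t1, t3}
  B3 = {t0}
s0 ∈ B0, t0 ∈ B3 → different blocks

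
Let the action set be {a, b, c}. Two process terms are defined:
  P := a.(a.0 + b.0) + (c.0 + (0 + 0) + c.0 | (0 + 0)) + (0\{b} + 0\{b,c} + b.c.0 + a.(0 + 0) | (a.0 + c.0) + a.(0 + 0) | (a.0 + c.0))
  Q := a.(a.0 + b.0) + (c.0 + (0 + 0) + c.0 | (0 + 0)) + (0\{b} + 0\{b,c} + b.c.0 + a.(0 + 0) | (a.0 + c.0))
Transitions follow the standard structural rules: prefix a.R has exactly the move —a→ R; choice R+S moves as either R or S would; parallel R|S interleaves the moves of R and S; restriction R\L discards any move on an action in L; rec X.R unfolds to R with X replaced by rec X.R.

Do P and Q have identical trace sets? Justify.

LTS(P): 8 reachable states
  m0 = a.(a.0 + b.0) + (c.0 + (0 + 0) + c.0 | (0 + 0)) + (0\{b} + 0\{b,c} + b.c.0 + a.(0 + 0) | (a.0 + c.0) + a.(0 + 0) | (a.0 + c.0)) → --a--▸ m1, --a--▸ m2, --a--▸ m3, --b--▸ m4, --c--▸ m2, --c--▸ m5, --c--▸ m6
  m1 = (0 + 0) | (a.0 + c.0) → --a--▸ m7, --c--▸ m7
  m2 = a.(0 + 0) | 0 → --a--▸ m7
  m3 = a.0 + b.0 → --a--▸ m5, --b--▸ m5
  m4 = c.0 → --c--▸ m5
  m5 = 0 → ∅
  m6 = 0 | (0 + 0) → ∅
  m7 = (0 + 0) | 0 → ∅
LTS(Q): 8 reachable states
  n0 = a.(a.0 + b.0) + (c.0 + (0 + 0) + c.0 | (0 + 0)) + (0\{b} + 0\{b,c} + b.c.0 + a.(0 + 0) | (a.0 + c.0)) → --a--▸ n1, --a--▸ n2, --a--▸ n3, --b--▸ n4, --c--▸ n2, --c--▸ n5, --c--▸ n6
  n1 = (0 + 0) | (a.0 + c.0) → --a--▸ n7, --c--▸ n7
  n2 = a.(0 + 0) | 0 → --a--▸ n7
  n3 = a.0 + b.0 → --a--▸ n5, --b--▸ n5
  n4 = c.0 → --c--▸ n5
  n5 = 0 → ∅
  n6 = 0 | (0 + 0) → ∅
  n7 = (0 + 0) | 0 → ∅
Partition-refinement fixed point:
  B0 = {m0, n0}
  B1 = {m5, m6, m7, n5, n6, n7}
  B2 = {m3, n3}
  B3 = {m2, n2}
  B4 = {m4, n4}
  B5 = {m1, n1}
m0 ∈ B0, n0 ∈ B0 → same block
Bisimilar ⇒ trace-equivalent.

traces(P) = traces(Q)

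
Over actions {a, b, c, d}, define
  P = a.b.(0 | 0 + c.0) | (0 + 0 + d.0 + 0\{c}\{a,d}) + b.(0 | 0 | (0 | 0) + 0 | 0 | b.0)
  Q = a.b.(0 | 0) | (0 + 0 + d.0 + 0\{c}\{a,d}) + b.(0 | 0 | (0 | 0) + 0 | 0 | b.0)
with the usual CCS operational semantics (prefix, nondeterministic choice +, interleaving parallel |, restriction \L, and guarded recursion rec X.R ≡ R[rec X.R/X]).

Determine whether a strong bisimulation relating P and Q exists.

P's transition system — 10 states:
  m0 = a.b.(0 | 0 + c.0) | (0 + 0 + d.0 + 0\{c}\{a,d}) + b.(0 | 0 | (0 | 0) + 0 | 0 | b.0) :: --a--▸ m1, --b--▸ m2, --d--▸ m3
  m1 = b.(0 | 0 + c.0) | (0 + 0 + d.0 + 0\{c}\{a,d}) :: --b--▸ m4, --d--▸ m5
  m2 = 0 | 0 | (0 | 0) + 0 | 0 | b.0 :: --b--▸ m6
  m3 = a.b.(0 | 0 + c.0) | 0 :: --a--▸ m5
  m4 = (0 | 0 + c.0) | (0 + 0 + d.0 + 0\{c}\{a,d}) :: --c--▸ m7, --d--▸ m8
  m5 = b.(0 | 0 + c.0) | 0 :: --b--▸ m8
  m6 = 0 | 0 | 0 :: ∅
  m7 = 0 | (0 + 0 + d.0 + 0\{c}\{a,d}) :: --d--▸ m9
  m8 = (0 | 0 + c.0) | 0 :: --c--▸ m9
  m9 = 0 | 0 :: ∅
Q's transition system — 7 states:
  n0 = a.b.(0 | 0) | (0 + 0 + d.0 + 0\{c}\{a,d}) + b.(0 | 0 | (0 | 0) + 0 | 0 | b.0) :: --a--▸ n1, --b--▸ n2, --d--▸ n3
  n1 = b.(0 | 0) | (0 + 0 + d.0 + 0\{c}\{a,d}) :: --b--▸ n4, --d--▸ n5
  n2 = 0 | 0 | (0 | 0) + 0 | 0 | b.0 :: --b--▸ n6
  n3 = a.b.(0 | 0) | 0 :: --a--▸ n5
  n4 = 0 | 0 | (0 + 0 + d.0 + 0\{c}\{a,d}) :: --d--▸ n6
  n5 = b.(0 | 0) | 0 :: --b--▸ n6
  n6 = 0 | 0 | 0 :: ∅
Bisimilarity quotient blocks:
  B0 = {m0}
  B1 = {m2, n2, n5}
  B2 = {m6, m9, n6}
  B3 = {m1}
  B4 = {m4}
  B5 = {m8}
  B6 = {m7, n4}
  B7 = {m5}
  B8 = {m3}
  B9 = {n0}
  B10 = {n1}
  B11 = {n3}
m0 ∈ B0, n0 ∈ B9 → different blocks

P ≁ Q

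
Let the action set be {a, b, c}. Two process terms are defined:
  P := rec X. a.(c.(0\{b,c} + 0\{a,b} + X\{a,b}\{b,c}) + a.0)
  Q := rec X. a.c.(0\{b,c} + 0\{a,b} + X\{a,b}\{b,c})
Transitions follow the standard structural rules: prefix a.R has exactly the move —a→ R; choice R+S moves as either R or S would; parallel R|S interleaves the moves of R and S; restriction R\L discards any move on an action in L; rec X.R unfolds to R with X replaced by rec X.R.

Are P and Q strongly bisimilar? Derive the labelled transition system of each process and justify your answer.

Reachable graph of P (4 states):
  p0 = rec X. a.(c.(0\{b,c} + 0\{a,b} + X\{a,b}\{b,c}) + a.0) :: --a--▸ p1
  p1 = c.(0\{b,c} + 0\{a,b} + (rec X. a.(c.(0\{b,c} + 0\{a,b} + X\{a,b}\{b,c}) + a.0))\{a,b}\{b,c}) + a.0 :: --a--▸ p2, --c--▸ p3
  p2 = 0 :: deadlocked
  p3 = 0\{b,c} + 0\{a,b} + (rec X. a.(c.(0\{b,c} + 0\{a,b} + X\{a,b}\{b,c}) + a.0))\{a,b}\{b,c} :: deadlocked
Reachable graph of Q (3 states):
  q0 = rec X. a.c.(0\{b,c} + 0\{a,b} + X\{a,b}\{b,c}) :: --a--▸ q1
  q1 = c.(0\{b,c} + 0\{a,b} + (rec X. a.c.(0\{b,c} + 0\{a,b} + X\{a,b}\{b,c}))\{a,b}\{b,c}) :: --c--▸ q2
  q2 = 0\{b,c} + 0\{a,b} + (rec X. a.c.(0\{b,c} + 0\{a,b} + X\{a,b}\{b,c}))\{a,b}\{b,c} :: deadlocked
Bisimilarity quotient blocks:
  B0 = {p0}
  B1 = {p1}
  B2 = {p2, p3, q2}
  B3 = {q0}
  B4 = {q1}
p0 ∈ B0, q0 ∈ B3 → different blocks

not bisimilar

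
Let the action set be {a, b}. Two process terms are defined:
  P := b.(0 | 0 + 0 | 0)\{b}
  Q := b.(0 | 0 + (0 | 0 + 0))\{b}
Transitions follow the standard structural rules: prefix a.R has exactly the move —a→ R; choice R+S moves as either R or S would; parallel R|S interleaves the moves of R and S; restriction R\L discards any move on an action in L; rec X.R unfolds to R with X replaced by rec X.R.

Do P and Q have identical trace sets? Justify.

traces(P) = traces(Q)

Reachable graph of P (2 states):
  m0 = b.(0 | 0 + 0 | 0)\{b} → —b→ m1
  m1 = (0 | 0 + 0 | 0)\{b} → (no moves)
Reachable graph of Q (2 states):
  n0 = b.(0 | 0 + (0 | 0 + 0))\{b} → —b→ n1
  n1 = (0 | 0 + (0 | 0 + 0))\{b} → (no moves)
Bisimilarity quotient blocks:
  B0 = {m0, n0}
  B1 = {m1, n1}
m0 ∈ B0, n0 ∈ B0 → same block
Bisimilar ⇒ trace-equivalent.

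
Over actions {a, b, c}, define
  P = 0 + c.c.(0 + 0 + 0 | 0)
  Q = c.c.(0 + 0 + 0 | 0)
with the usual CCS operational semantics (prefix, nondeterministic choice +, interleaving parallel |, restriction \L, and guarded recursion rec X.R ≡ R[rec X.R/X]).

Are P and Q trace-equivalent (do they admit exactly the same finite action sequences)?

YES

P's transition system — 3 states:
  u0 = 0 + c.c.(0 + 0 + 0 | 0) :: —c→ u1
  u1 = c.(0 + 0 + 0 | 0) :: —c→ u2
  u2 = 0 + 0 + 0 | 0 :: (no moves)
Q's transition system — 3 states:
  v0 = c.c.(0 + 0 + 0 | 0) :: —c→ v1
  v1 = c.(0 + 0 + 0 | 0) :: —c→ v2
  v2 = 0 + 0 + 0 | 0 :: (no moves)
Coarsest stable partition (strong bisimilarity classes):
  B0 = {u0, v0}
  B1 = {u1, v1}
  B2 = {u2, v2}
u0 ∈ B0, v0 ∈ B0 → same block
Bisimilar ⇒ trace-equivalent.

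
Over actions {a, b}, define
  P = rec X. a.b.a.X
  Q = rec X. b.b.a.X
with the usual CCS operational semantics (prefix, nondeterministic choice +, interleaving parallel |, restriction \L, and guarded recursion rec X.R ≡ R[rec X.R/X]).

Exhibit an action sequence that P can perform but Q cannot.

Reachable graph of P (3 states):
  m0 = rec X. a.b.a.X has moves -a-> m1
  m1 = b.a.(rec X. a.b.a.X) has moves -b-> m2
  m2 = a.(rec X. a.b.a.X) has moves -a-> m0
Reachable graph of Q (3 states):
  n0 = rec X. b.b.a.X has moves -b-> n1
  n1 = b.a.(rec X. b.b.a.X) has moves -b-> n2
  n2 = a.(rec X. b.b.a.X) has moves -a-> n0
Executing a from P (initial set {m0}):
  step 1 (a): {m1}
  — P admits the full trace.
Executing a from Q (initial set {n0}):
  step 1 (a): no successor for Q

a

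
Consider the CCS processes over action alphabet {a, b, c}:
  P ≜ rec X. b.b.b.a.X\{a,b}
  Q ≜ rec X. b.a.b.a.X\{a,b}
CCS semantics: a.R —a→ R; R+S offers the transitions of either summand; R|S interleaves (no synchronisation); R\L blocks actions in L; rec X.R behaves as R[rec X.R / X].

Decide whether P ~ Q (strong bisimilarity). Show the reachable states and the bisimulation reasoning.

LTS(P): 5 reachable states
  s0 = rec X. b.b.b.a.X\{a,b} | —b→ s1
  s1 = b.b.a.(rec X. b.b.b.a.X\{a,b})\{a,b} | —b→ s2
  s2 = b.a.(rec X. b.b.b.a.X\{a,b})\{a,b} | —b→ s3
  s3 = a.(rec X. b.b.b.a.X\{a,b})\{a,b} | —a→ s4
  s4 = (rec X. b.b.b.a.X\{a,b})\{a,b} | stopped
LTS(Q): 5 reachable states
  t0 = rec X. b.a.b.a.X\{a,b} | —b→ t1
  t1 = a.b.a.(rec X. b.a.b.a.X\{a,b})\{a,b} | —a→ t2
  t2 = b.a.(rec X. b.a.b.a.X\{a,b})\{a,b} | —b→ t3
  t3 = a.(rec X. b.a.b.a.X\{a,b})\{a,b} | —a→ t4
  t4 = (rec X. b.a.b.a.X\{a,b})\{a,b} | stopped
Coarsest stable partition (strong bisimilarity classes):
  B0 = {s0}
  B1 = {s1}
  B2 = {s2, t2}
  B3 = {s3, t3}
  B4 = {s4, t4}
  B5 = {t0}
  B6 = {t1}
s0 ∈ B0, t0 ∈ B5 → different blocks

NO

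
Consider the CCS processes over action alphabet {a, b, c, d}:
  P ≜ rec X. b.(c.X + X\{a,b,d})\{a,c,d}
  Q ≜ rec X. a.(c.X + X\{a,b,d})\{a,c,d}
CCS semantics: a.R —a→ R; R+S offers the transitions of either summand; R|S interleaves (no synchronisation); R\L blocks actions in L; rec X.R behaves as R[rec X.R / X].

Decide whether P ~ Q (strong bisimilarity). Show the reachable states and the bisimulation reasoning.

P ≁ Q

Reachable graph of P (2 states):
  s0 = rec X. b.(c.X + X\{a,b,d})\{a,c,d} ⊢ =b=> s1
  s1 = (c.(rec X. b.(c.X + X\{a,b,d})\{a,c,d}) + (rec X. b.(c.X + X\{a,b,d})\{a,c,d})\{a,b,d})\{a,c,d} ⊢ ·
Reachable graph of Q (2 states):
  t0 = rec X. a.(c.X + X\{a,b,d})\{a,c,d} ⊢ =a=> t1
  t1 = (c.(rec X. a.(c.X + X\{a,b,d})\{a,c,d}) + (rec X. a.(c.X + X\{a,b,d})\{a,c,d})\{a,b,d})\{a,c,d} ⊢ ·
Partition-refinement fixed point:
  B0 = {s0}
  B1 = {s1, t1}
  B2 = {t0}
s0 ∈ B0, t0 ∈ B2 → different blocks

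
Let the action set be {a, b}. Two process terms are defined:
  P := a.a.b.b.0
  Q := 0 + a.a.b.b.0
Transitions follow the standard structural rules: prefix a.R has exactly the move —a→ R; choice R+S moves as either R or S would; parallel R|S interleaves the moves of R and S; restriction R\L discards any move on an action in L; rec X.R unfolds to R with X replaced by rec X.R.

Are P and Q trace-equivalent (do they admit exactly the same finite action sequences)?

LTS(P): 5 reachable states
  u0 = a.a.b.b.0 | —a→ u1
  u1 = a.b.b.0 | —a→ u2
  u2 = b.b.0 | —b→ u3
  u3 = b.0 | —b→ u4
  u4 = 0 | (no moves)
LTS(Q): 5 reachable states
  v0 = 0 + a.a.b.b.0 | —a→ v1
  v1 = a.b.b.0 | —a→ v2
  v2 = b.b.0 | —b→ v3
  v3 = b.0 | —b→ v4
  v4 = 0 | (no moves)
Bisimilarity quotient blocks:
  B0 = {u0, v0}
  B1 = {u1, v1}
  B2 = {u2, v2}
  B3 = {u3, v3}
  B4 = {u4, v4}
u0 ∈ B0, v0 ∈ B0 → same block
Bisimilar ⇒ trace-equivalent.

trace-equivalent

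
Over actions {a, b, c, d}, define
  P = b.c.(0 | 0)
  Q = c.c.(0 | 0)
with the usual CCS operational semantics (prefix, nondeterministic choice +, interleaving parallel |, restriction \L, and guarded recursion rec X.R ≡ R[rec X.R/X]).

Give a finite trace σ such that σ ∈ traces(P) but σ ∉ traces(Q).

P's transition system — 3 states:
  p0 = b.c.(0 | 0) → =b=> p1
  p1 = c.(0 | 0) → =c=> p2
  p2 = 0 | 0 → stopped
Q's transition system — 3 states:
  q0 = c.c.(0 | 0) → =c=> q1
  q1 = c.(0 | 0) → =c=> q2
  q2 = 0 | 0 → stopped
Run σ = ⟨b⟩ on P: start {p0}
  [1] b ⇒ {p1}
  ✓ P
Run σ = ⟨b⟩ on Q: start {q0}
  [1] b ⇒ no successor for Q

b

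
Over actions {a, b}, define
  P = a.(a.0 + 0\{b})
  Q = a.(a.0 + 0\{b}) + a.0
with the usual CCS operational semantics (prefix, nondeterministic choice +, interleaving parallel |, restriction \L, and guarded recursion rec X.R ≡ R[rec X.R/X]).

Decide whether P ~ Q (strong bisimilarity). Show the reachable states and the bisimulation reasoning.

Reachable graph of P (3 states):
  u0 = a.(a.0 + 0\{b}) :: —a→ u1
  u1 = a.0 + 0\{b} :: —a→ u2
  u2 = 0 :: (no moves)
Reachable graph of Q (3 states):
  v0 = a.(a.0 + 0\{b}) + a.0 :: —a→ v1, —a→ v2
  v1 = 0 :: (no moves)
  v2 = a.0 + 0\{b} :: —a→ v1
Coarsest stable partition (strong bisimilarity classes):
  B0 = {u0}
  B1 = {u1, v2}
  B2 = {u2, v1}
  B3 = {v0}
u0 ∈ B0, v0 ∈ B3 → different blocks

not bisimilar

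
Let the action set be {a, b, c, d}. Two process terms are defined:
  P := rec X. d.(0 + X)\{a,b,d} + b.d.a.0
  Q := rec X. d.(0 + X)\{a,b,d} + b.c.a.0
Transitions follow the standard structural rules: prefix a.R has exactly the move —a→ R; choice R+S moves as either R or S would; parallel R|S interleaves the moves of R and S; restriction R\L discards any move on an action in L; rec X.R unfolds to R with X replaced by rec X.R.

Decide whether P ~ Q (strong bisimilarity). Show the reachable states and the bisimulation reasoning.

P's transition system — 5 states:
  p0 = rec X. d.(0 + X)\{a,b,d} + b.d.a.0 → =b=> p1, =d=> p2
  p1 = d.a.0 → =d=> p3
  p2 = (0 + (rec X. d.(0 + X)\{a,b,d} + b.d.a.0))\{a,b,d} → deadlocked
  p3 = a.0 → =a=> p4
  p4 = 0 → deadlocked
Q's transition system — 5 states:
  q0 = rec X. d.(0 + X)\{a,b,d} + b.c.a.0 → =b=> q1, =d=> q2
  q1 = c.a.0 → =c=> q3
  q2 = (0 + (rec X. d.(0 + X)\{a,b,d} + b.c.a.0))\{a,b,d} → deadlocked
  q3 = a.0 → =a=> q4
  q4 = 0 → deadlocked
Coarsest stable partition (strong bisimilarity classes):
  B0 = {p0}
  B1 = {p1}
  B2 = {p3, q3}
  B3 = {p2, p4, q2, q4}
  B4 = {q0}
  B5 = {q1}
p0 ∈ B0, q0 ∈ B4 → different blocks

not bisimilar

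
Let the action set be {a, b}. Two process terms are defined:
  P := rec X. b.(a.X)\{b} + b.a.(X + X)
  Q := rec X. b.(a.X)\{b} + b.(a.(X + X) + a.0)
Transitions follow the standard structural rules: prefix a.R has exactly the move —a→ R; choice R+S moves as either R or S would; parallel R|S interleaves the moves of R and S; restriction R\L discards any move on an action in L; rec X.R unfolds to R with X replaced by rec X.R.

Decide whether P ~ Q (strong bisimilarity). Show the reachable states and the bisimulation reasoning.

P's transition system — 5 states:
  s0 = rec X. b.(a.X)\{b} + b.a.(X + X) ⊢ ··b··> s1, ··b··> s2
  s1 = (a.(rec X. b.(a.X)\{b} + b.a.(X + X)))\{b} ⊢ ··a··> s3
  s2 = a.((rec X. b.(a.X)\{b} + b.a.(X + X)) + (rec X. b.(a.X)\{b} + b.a.(X + X))) ⊢ ··a··> s4
  s3 = (rec X. b.(a.X)\{b} + b.a.(X + X))\{b} ⊢ ∅
  s4 = (rec X. b.(a.X)\{b} + b.a.(X + X)) + (rec X. b.(a.X)\{b} + b.a.(X + X)) ⊢ ··b··> s1, ··b··> s2
Q's transition system — 6 states:
  t0 = rec X. b.(a.X)\{b} + b.(a.(X + X) + a.0) ⊢ ··b··> t1, ··b··> t2
  t1 = (a.(rec X. b.(a.X)\{b} + b.(a.(X + X) + a.0)))\{b} ⊢ ··a··> t3
  t2 = a.((rec X. b.(a.X)\{b} + b.(a.(X + X) + a.0)) + (rec X. b.(a.X)\{b} + b.(a.(X + X) + a.0))) + a.0 ⊢ ··a··> t4, ··a··> t5
  t3 = (rec X. b.(a.X)\{b} + b.(a.(X + X) + a.0))\{b} ⊢ ∅
  t4 = (rec X. b.(a.X)\{b} + b.(a.(X + X) + a.0)) + (rec X. b.(a.X)\{b} + b.(a.(X + X) + a.0)) ⊢ ··b··> t1, ··b··> t2
  t5 = 0 ⊢ ∅
Bisimilarity quotient blocks:
  B0 = {s0, s4}
  B1 = {s2}
  B2 = {s1, t1}
  B3 = {s3, t3, t5}
  B4 = {t0, t4}
  B5 = {t2}
s0 ∈ B0, t0 ∈ B4 → different blocks

NO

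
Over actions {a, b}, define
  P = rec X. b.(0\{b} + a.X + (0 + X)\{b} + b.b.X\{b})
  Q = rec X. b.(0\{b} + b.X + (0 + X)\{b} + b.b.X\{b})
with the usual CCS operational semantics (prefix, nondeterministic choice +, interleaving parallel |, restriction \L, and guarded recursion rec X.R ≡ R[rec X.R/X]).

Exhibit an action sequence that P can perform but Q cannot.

ba

Reachable graph of P (4 states):
  s0 = rec X. b.(0\{b} + a.X + (0 + X)\{b} + b.b.X\{b}) ⊢ ··b··> s1
  s1 = 0\{b} + a.(rec X. b.(0\{b} + a.X + (0 + X)\{b} + b.b.X\{b})) + (0 + (rec X. b.(0\{b} + a.X + (0 + X)\{b} + b.b.X\{b})))\{b} + b.b.(rec X. b.(0\{b} + a.X + (0 + X)\{b} + b.b.X\{b}))\{b} ⊢ ··a··> s0, ··b··> s2
  s2 = b.(rec X. b.(0\{b} + a.X + (0 + X)\{b} + b.b.X\{b}))\{b} ⊢ ··b··> s3
  s3 = (rec X. b.(0\{b} + a.X + (0 + X)\{b} + b.b.X\{b}))\{b} ⊢ ·
Reachable graph of Q (4 states):
  t0 = rec X. b.(0\{b} + b.X + (0 + X)\{b} + b.b.X\{b}) ⊢ ··b··> t1
  t1 = 0\{b} + b.(rec X. b.(0\{b} + b.X + (0 + X)\{b} + b.b.X\{b})) + (0 + (rec X. b.(0\{b} + b.X + (0 + X)\{b} + b.b.X\{b})))\{b} + b.b.(rec X. b.(0\{b} + b.X + (0 + X)\{b} + b.b.X\{b}))\{b} ⊢ ··b··> t0, ··b··> t2
  t2 = b.(rec X. b.(0\{b} + b.X + (0 + X)\{b} + b.b.X\{b}))\{b} ⊢ ··b··> t3
  t3 = (rec X. b.(0\{b} + b.X + (0 + X)\{b} + b.b.X\{b}))\{b} ⊢ ·
Trace ⟨ba⟩ through P, begin at {s0}:
  step 1 (b): {s1}
  step 2 (a): {s0}
  P completes σ.
Trace ⟨ba⟩ through Q, begin at {t0}:
  step 1 (b): {t1}
  step 2 (a): no successor for Q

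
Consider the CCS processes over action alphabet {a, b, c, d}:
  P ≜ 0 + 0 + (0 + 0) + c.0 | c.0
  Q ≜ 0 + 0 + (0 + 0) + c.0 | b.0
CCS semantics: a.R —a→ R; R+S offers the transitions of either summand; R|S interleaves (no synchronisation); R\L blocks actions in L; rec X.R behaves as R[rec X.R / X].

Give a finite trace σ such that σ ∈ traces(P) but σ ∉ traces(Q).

LTS(P): 4 reachable states
  u0 = 0 + 0 + (0 + 0) + c.0 | c.0 | --c--▸ u1, --c--▸ u2
  u1 = 0 | c.0 | --c--▸ u3
  u2 = c.0 | 0 | --c--▸ u3
  u3 = 0 | 0 | deadlocked
LTS(Q): 4 reachable states
  v0 = 0 + 0 + (0 + 0) + c.0 | b.0 | --b--▸ v1, --c--▸ v2
  v1 = c.0 | 0 | --c--▸ v3
  v2 = 0 | b.0 | --b--▸ v3
  v3 = 0 | 0 | deadlocked
Trace ⟨cc⟩ through P, begin at {u0}:
  step 1 (c): {u1, u2}
  step 2 (c): {u3}
  ✓ P
Trace ⟨cc⟩ through Q, begin at {v0}:
  step 1 (c): {v2}
  step 2 (c): ∅  — Q cannot continue

cc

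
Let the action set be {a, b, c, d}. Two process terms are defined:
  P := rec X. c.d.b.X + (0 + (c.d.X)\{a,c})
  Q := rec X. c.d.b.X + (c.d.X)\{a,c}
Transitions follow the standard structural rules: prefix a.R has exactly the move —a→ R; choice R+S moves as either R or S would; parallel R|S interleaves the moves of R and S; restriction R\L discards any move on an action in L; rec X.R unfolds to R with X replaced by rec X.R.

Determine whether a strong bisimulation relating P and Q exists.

P ~ Q

P's transition system — 3 states:
  s0 = rec X. c.d.b.X + (0 + (c.d.X)\{a,c}) → ··c··> s1
  s1 = d.b.(rec X. c.d.b.X + (0 + (c.d.X)\{a,c})) → ··d··> s2
  s2 = b.(rec X. c.d.b.X + (0 + (c.d.X)\{a,c})) → ··b··> s0
Q's transition system — 3 states:
  t0 = rec X. c.d.b.X + (c.d.X)\{a,c} → ··c··> t1
  t1 = d.b.(rec X. c.d.b.X + (c.d.X)\{a,c}) → ··d··> t2
  t2 = b.(rec X. c.d.b.X + (c.d.X)\{a,c}) → ··b··> t0
Partition-refinement fixed point:
  B0 = {s0, t0}
  B1 = {s1, t1}
  B2 = {s2, t2}
s0 ∈ B0, t0 ∈ B0 → same block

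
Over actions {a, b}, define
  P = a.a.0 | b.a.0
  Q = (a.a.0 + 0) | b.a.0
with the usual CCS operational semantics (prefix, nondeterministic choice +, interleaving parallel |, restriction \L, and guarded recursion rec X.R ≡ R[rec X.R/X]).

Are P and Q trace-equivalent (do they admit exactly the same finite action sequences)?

LTS(P): 9 reachable states
  p0 = a.a.0 | b.a.0 :: --a--▸ p1, --b--▸ p2
  p1 = a.0 | b.a.0 :: --a--▸ p3, --b--▸ p4
  p2 = a.a.0 | a.0 :: --a--▸ p4, --a--▸ p5
  p3 = 0 | b.a.0 :: --b--▸ p6
  p4 = a.0 | a.0 :: --a--▸ p6, --a--▸ p7
  p5 = a.a.0 | 0 :: --a--▸ p7
  p6 = 0 | a.0 :: --a--▸ p8
  p7 = a.0 | 0 :: --a--▸ p8
  p8 = 0 | 0 :: ·
LTS(Q): 9 reachable states
  q0 = (a.a.0 + 0) | b.a.0 :: --a--▸ q1, --b--▸ q2
  q1 = a.0 | b.a.0 :: --a--▸ q3, --b--▸ q4
  q2 = (a.a.0 + 0) | a.0 :: --a--▸ q4, --a--▸ q5
  q3 = 0 | b.a.0 :: --b--▸ q6
  q4 = a.0 | a.0 :: --a--▸ q6, --a--▸ q7
  q5 = (a.a.0 + 0) | 0 :: --a--▸ q7
  q6 = 0 | a.0 :: --a--▸ q8
  q7 = a.0 | 0 :: --a--▸ q8
  q8 = 0 | 0 :: ·
Bisimilarity quotient blocks:
  B0 = {p0, q0}
  B1 = {p2, q2}
  B2 = {p4, p5, q4, q5}
  B3 = {p6, p7, q6, q7}
  B4 = {p8, q8}
  B5 = {p1, q1}
  B6 = {p3, q3}
p0 ∈ B0, q0 ∈ B0 → same block
Bisimilar ⇒ trace-equivalent.

traces(P) = traces(Q)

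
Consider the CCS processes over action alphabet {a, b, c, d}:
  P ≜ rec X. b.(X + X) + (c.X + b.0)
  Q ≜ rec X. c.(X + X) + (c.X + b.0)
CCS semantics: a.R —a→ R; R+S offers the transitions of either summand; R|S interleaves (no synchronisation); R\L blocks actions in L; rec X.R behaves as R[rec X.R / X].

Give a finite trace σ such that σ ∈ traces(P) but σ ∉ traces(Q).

bb

LTS(P): 3 reachable states
  m0 = rec X. b.(X + X) + (c.X + b.0) ⊢ ··b··> m1, ··b··> m2, ··c··> m0
  m1 = (rec X. b.(X + X) + (c.X + b.0)) + (rec X. b.(X + X) + (c.X + b.0)) ⊢ ··b··> m1, ··b··> m2, ··c··> m0
  m2 = 0 ⊢ ·
LTS(Q): 3 reachable states
  n0 = rec X. c.(X + X) + (c.X + b.0) ⊢ ··b··> n1, ··c··> n0, ··c··> n2
  n1 = 0 ⊢ ·
  n2 = (rec X. c.(X + X) + (c.X + b.0)) + (rec X. c.(X + X) + (c.X + b.0)) ⊢ ··b··> n1, ··c··> n0, ··c··> n2
Run σ = ⟨bb⟩ on P: start {m0}
  [1] b ⇒ {m1, m2}
  [2] b ⇒ {m1, m2}
  ✓ P
Run σ = ⟨bb⟩ on Q: start {n0}
  [1] b ⇒ {n1}
  [2] b ⇒ ∅ (Q stuck)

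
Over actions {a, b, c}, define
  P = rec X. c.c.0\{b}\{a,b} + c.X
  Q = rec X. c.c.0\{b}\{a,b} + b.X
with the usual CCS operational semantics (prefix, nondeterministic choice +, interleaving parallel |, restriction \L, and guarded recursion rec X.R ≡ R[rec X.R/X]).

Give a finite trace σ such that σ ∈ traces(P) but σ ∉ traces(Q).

LTS(P): 3 reachable states
  m0 = rec X. c.c.0\{b}\{a,b} + c.X :: -c-> m0, -c-> m1
  m1 = c.0\{b}\{a,b} :: -c-> m2
  m2 = 0\{b}\{a,b} :: stopped
LTS(Q): 3 reachable states
  n0 = rec X. c.c.0\{b}\{a,b} + b.X :: -b-> n0, -c-> n1
  n1 = c.0\{b}\{a,b} :: -c-> n2
  n2 = 0\{b}\{a,b} :: stopped
Executing ccc from P (initial set {m0}):
  after c @ step 1: {m0, m1}
  after c @ step 2: {m0, m1, m2}
  after c @ step 3: {m0, m1, m2}
  P completes σ.
Executing ccc from Q (initial set {n0}):
  after c @ step 1: {n1}
  after c @ step 2: {n2}
  after c @ step 3: ∅ (Q stuck)

ccc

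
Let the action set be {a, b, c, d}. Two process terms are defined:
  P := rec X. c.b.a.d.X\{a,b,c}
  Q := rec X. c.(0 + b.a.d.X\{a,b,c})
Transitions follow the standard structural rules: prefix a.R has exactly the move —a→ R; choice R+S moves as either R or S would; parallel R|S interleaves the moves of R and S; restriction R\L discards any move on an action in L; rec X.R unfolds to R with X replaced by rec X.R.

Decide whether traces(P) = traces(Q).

YES

P's transition system — 5 states:
  p0 = rec X. c.b.a.d.X\{a,b,c} has moves —c→ p1
  p1 = b.a.d.(rec X. c.b.a.d.X\{a,b,c})\{a,b,c} has moves —b→ p2
  p2 = a.d.(rec X. c.b.a.d.X\{a,b,c})\{a,b,c} has moves —a→ p3
  p3 = d.(rec X. c.b.a.d.X\{a,b,c})\{a,b,c} has moves —d→ p4
  p4 = (rec X. c.b.a.d.X\{a,b,c})\{a,b,c} has moves deadlocked
Q's transition system — 5 states:
  q0 = rec X. c.(0 + b.a.d.X\{a,b,c}) has moves —c→ q1
  q1 = 0 + b.a.d.(rec X. c.(0 + b.a.d.X\{a,b,c}))\{a,b,c} has moves —b→ q2
  q2 = a.d.(rec X. c.(0 + b.a.d.X\{a,b,c}))\{a,b,c} has moves —a→ q3
  q3 = d.(rec X. c.(0 + b.a.d.X\{a,b,c}))\{a,b,c} has moves —d→ q4
  q4 = (rec X. c.(0 + b.a.d.X\{a,b,c}))\{a,b,c} has moves deadlocked
Bisimilarity quotient blocks:
  B0 = {p0, q0}
  B1 = {p1, q1}
  B2 = {p2, q2}
  B3 = {p3, q3}
  B4 = {p4, q4}
p0 ∈ B0, q0 ∈ B0 → same block
Bisimilar ⇒ trace-equivalent.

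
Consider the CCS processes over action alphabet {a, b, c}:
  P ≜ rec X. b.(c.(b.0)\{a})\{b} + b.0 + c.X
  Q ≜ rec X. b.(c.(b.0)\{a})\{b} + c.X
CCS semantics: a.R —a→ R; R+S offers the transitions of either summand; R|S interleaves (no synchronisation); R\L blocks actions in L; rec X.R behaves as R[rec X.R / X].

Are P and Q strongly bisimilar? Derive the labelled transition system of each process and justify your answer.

NO

LTS(P): 4 reachable states
  m0 = rec X. b.(c.(b.0)\{a})\{b} + b.0 + c.X | -b-> m1, -b-> m2, -c-> m0
  m1 = (c.(b.0)\{a})\{b} | -c-> m3
  m2 = 0 | deadlocked
  m3 = (b.0)\{a}\{b} | deadlocked
LTS(Q): 3 reachable states
  n0 = rec X. b.(c.(b.0)\{a})\{b} + c.X | -b-> n1, -c-> n0
  n1 = (c.(b.0)\{a})\{b} | -c-> n2
  n2 = (b.0)\{a}\{b} | deadlocked
Coarsest stable partition (strong bisimilarity classes):
  B0 = {m0}
  B1 = {m1, n1}
  B2 = {m2, m3, n2}
  B3 = {n0}
m0 ∈ B0, n0 ∈ B3 → different blocks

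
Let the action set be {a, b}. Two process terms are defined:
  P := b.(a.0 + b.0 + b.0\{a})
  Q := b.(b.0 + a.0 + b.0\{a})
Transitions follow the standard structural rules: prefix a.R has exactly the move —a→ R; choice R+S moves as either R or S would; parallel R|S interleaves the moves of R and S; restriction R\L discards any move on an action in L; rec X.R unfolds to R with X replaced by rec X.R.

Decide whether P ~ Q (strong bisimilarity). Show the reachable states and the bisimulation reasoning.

YES

Reachable graph of P (4 states):
  p0 = b.(a.0 + b.0 + b.0\{a}) | —b→ p1
  p1 = a.0 + b.0 + b.0\{a} | —a→ p2, —b→ p2, —b→ p3
  p2 = 0 | ·
  p3 = 0\{a} | ·
Reachable graph of Q (4 states):
  q0 = b.(b.0 + a.0 + b.0\{a}) | —b→ q1
  q1 = b.0 + a.0 + b.0\{a} | —a→ q2, —b→ q2, —b→ q3
  q2 = 0 | ·
  q3 = 0\{a} | ·
Coarsest stable partition (strong bisimilarity classes):
  B0 = {p0, q0}
  B1 = {p1, q1}
  B2 = {p2, p3, q2, q3}
p0 ∈ B0, q0 ∈ B0 → same block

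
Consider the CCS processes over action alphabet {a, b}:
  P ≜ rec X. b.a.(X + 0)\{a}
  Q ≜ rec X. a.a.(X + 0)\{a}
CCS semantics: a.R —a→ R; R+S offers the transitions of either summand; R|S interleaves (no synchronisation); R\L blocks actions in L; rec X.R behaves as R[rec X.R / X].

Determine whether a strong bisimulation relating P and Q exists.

LTS(P): 4 reachable states
  u0 = rec X. b.a.(X + 0)\{a} has moves --b--▸ u1
  u1 = a.((rec X. b.a.(X + 0)\{a}) + 0)\{a} has moves --a--▸ u2
  u2 = ((rec X. b.a.(X + 0)\{a}) + 0)\{a} has moves --b--▸ u3
  u3 = (a.((rec X. b.a.(X + 0)\{a}) + 0)\{a})\{a} has moves (no moves)
LTS(Q): 3 reachable states
  v0 = rec X. a.a.(X + 0)\{a} has moves --a--▸ v1
  v1 = a.((rec X. a.a.(X + 0)\{a}) + 0)\{a} has moves --a--▸ v2
  v2 = ((rec X. a.a.(X + 0)\{a}) + 0)\{a} has moves (no moves)
Bisimilarity quotient blocks:
  B0 = {u0}
  B1 = {u1}
  B2 = {u2}
  B3 = {u3, v2}
  B4 = {v0}
  B5 = {v1}
u0 ∈ B0, v0 ∈ B4 → different blocks

not bisimilar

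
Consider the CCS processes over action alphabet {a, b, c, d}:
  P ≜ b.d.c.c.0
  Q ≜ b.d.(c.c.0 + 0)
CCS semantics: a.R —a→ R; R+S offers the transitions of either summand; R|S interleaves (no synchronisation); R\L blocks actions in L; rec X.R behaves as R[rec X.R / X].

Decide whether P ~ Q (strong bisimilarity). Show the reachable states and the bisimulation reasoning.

P ~ Q

Reachable graph of P (5 states):
  u0 = b.d.c.c.0 | ··b··> u1
  u1 = d.c.c.0 | ··d··> u2
  u2 = c.c.0 | ··c··> u3
  u3 = c.0 | ··c··> u4
  u4 = 0 | ·
Reachable graph of Q (5 states):
  v0 = b.d.(c.c.0 + 0) | ··b··> v1
  v1 = d.(c.c.0 + 0) | ··d··> v2
  v2 = c.c.0 + 0 | ··c··> v3
  v3 = c.0 | ··c··> v4
  v4 = 0 | ·
Partition-refinement fixed point:
  B0 = {u0, v0}
  B1 = {u1, v1}
  B2 = {u2, v2}
  B3 = {u3, v3}
  B4 = {u4, v4}
u0 ∈ B0, v0 ∈ B0 → same block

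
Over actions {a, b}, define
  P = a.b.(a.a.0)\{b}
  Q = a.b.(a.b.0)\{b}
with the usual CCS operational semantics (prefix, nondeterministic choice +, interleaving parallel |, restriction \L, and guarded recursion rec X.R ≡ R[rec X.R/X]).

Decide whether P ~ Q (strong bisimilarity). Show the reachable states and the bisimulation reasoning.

Reachable graph of P (5 states):
  s0 = a.b.(a.a.0)\{b} ⊢ -a-> s1
  s1 = b.(a.a.0)\{b} ⊢ -b-> s2
  s2 = (a.a.0)\{b} ⊢ -a-> s3
  s3 = (a.0)\{b} ⊢ -a-> s4
  s4 = 0\{b} ⊢ ·
Reachable graph of Q (4 states):
  t0 = a.b.(a.b.0)\{b} ⊢ -a-> t1
  t1 = b.(a.b.0)\{b} ⊢ -b-> t2
  t2 = (a.b.0)\{b} ⊢ -a-> t3
  t3 = (b.0)\{b} ⊢ ·
Coarsest stable partition (strong bisimilarity classes):
  B0 = {s0}
  B1 = {s1}
  B2 = {s2}
  B3 = {s3, t2}
  B4 = {s4, t3}
  B5 = {t0}
  B6 = {t1}
s0 ∈ B0, t0 ∈ B5 → different blocks

not bisimilar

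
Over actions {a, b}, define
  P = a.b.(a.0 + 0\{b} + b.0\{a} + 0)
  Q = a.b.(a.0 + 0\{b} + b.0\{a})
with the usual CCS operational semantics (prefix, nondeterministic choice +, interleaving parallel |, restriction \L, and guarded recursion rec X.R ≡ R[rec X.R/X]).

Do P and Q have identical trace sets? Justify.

Reachable graph of P (5 states):
  p0 = a.b.(a.0 + 0\{b} + b.0\{a} + 0) has moves —a→ p1
  p1 = b.(a.0 + 0\{b} + b.0\{a} + 0) has moves —b→ p2
  p2 = a.0 + 0\{b} + b.0\{a} + 0 has moves —a→ p3, —b→ p4
  p3 = 0 has moves (no moves)
  p4 = 0\{a} has moves (no moves)
Reachable graph of Q (5 states):
  q0 = a.b.(a.0 + 0\{b} + b.0\{a}) has moves —a→ q1
  q1 = b.(a.0 + 0\{b} + b.0\{a}) has moves —b→ q2
  q2 = a.0 + 0\{b} + b.0\{a} has moves —a→ q3, —b→ q4
  q3 = 0 has moves (no moves)
  q4 = 0\{a} has moves (no moves)
Bisimilarity quotient blocks:
  B0 = {p0, q0}
  B1 = {p1, q1}
  B2 = {p2, q2}
  B3 = {p3, p4, q3, q4}
p0 ∈ B0, q0 ∈ B0 → same block
Bisimilar ⇒ trace-equivalent.

traces(P) = traces(Q)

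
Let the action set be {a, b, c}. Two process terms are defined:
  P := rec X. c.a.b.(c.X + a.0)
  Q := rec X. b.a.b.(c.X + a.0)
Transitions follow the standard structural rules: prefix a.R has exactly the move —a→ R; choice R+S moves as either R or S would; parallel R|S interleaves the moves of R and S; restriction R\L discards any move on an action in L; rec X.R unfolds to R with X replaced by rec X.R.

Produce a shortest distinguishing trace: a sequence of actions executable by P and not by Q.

P's transition system — 5 states:
  m0 = rec X. c.a.b.(c.X + a.0) → --c--▸ m1
  m1 = a.b.(c.(rec X. c.a.b.(c.X + a.0)) + a.0) → --a--▸ m2
  m2 = b.(c.(rec X. c.a.b.(c.X + a.0)) + a.0) → --b--▸ m3
  m3 = c.(rec X. c.a.b.(c.X + a.0)) + a.0 → --a--▸ m4, --c--▸ m0
  m4 = 0 → stopped
Q's transition system — 5 states:
  n0 = rec X. b.a.b.(c.X + a.0) → --b--▸ n1
  n1 = a.b.(c.(rec X. b.a.b.(c.X + a.0)) + a.0) → --a--▸ n2
  n2 = b.(c.(rec X. b.a.b.(c.X + a.0)) + a.0) → --b--▸ n3
  n3 = c.(rec X. b.a.b.(c.X + a.0)) + a.0 → --a--▸ n4, --c--▸ n0
  n4 = 0 → stopped
Executing c from P (initial set {m0}):
  [1] c ⇒ {m1}
  — P admits the full trace.
Executing c from Q (initial set {n0}):
  [1] c ⇒ ∅ (Q stuck)

c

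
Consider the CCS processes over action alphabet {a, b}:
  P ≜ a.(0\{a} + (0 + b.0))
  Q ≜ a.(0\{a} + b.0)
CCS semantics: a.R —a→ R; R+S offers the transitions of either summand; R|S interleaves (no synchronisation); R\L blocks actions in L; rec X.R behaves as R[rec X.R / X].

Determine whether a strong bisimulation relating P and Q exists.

bisimilar

LTS(P): 3 reachable states
  u0 = a.(0\{a} + (0 + b.0)) → —a→ u1
  u1 = 0\{a} + (0 + b.0) → —b→ u2
  u2 = 0 → ·
LTS(Q): 3 reachable states
  v0 = a.(0\{a} + b.0) → —a→ v1
  v1 = 0\{a} + b.0 → —b→ v2
  v2 = 0 → ·
Bisimilarity quotient blocks:
  B0 = {u0, v0}
  B1 = {u1, v1}
  B2 = {u2, v2}
u0 ∈ B0, v0 ∈ B0 → same block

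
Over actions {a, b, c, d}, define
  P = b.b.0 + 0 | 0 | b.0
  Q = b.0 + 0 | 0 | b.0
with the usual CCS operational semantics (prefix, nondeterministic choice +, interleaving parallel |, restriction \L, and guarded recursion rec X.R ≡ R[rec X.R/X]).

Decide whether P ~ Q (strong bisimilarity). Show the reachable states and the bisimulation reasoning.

not bisimilar

Reachable graph of P (4 states):
  m0 = b.b.0 + 0 | 0 | b.0 → —b→ m1, —b→ m2
  m1 = 0 | 0 | 0 → ∅
  m2 = b.0 → —b→ m3
  m3 = 0 → ∅
Reachable graph of Q (3 states):
  n0 = b.0 + 0 | 0 | b.0 → —b→ n1, —b→ n2
  n1 = 0 → ∅
  n2 = 0 | 0 | 0 → ∅
Coarsest stable partition (strong bisimilarity classes):
  B0 = {m0}
  B1 = {m2, n0}
  B2 = {m1, m3, n1, n2}
m0 ∈ B0, n0 ∈ B1 → different blocks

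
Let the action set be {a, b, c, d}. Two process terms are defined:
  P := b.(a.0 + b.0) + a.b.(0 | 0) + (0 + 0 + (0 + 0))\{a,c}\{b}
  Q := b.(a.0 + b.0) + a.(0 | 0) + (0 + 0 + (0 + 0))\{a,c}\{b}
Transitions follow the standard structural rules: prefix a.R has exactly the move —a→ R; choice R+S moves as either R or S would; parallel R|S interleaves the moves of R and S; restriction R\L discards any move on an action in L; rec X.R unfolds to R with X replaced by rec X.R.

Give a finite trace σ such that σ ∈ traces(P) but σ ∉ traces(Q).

ab

LTS(P): 5 reachable states
  m0 = b.(a.0 + b.0) + a.b.(0 | 0) + (0 + 0 + (0 + 0))\{a,c}\{b} :: -a-> m1, -b-> m2
  m1 = b.(0 | 0) :: -b-> m3
  m2 = a.0 + b.0 :: -a-> m4, -b-> m4
  m3 = 0 | 0 :: ·
  m4 = 0 :: ·
LTS(Q): 4 reachable states
  n0 = b.(a.0 + b.0) + a.(0 | 0) + (0 + 0 + (0 + 0))\{a,c}\{b} :: -a-> n1, -b-> n2
  n1 = 0 | 0 :: ·
  n2 = a.0 + b.0 :: -a-> n3, -b-> n3
  n3 = 0 :: ·
Executing ab from P (initial set {m0}):
  step 1 (a): {m1}
  step 2 (b): {m3}
  — P admits the full trace.
Executing ab from Q (initial set {n0}):
  step 1 (a): {n1}
  step 2 (b): no successor for Q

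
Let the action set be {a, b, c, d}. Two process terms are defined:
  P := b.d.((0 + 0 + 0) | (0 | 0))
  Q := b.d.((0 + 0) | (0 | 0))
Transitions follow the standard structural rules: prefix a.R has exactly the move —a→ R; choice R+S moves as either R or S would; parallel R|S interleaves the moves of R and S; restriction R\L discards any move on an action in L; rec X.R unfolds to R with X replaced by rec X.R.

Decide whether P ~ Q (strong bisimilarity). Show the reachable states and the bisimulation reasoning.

YES

P's transition system — 3 states:
  u0 = b.d.((0 + 0 + 0) | (0 | 0)) ⊢ =b=> u1
  u1 = d.((0 + 0 + 0) | (0 | 0)) ⊢ =d=> u2
  u2 = (0 + 0 + 0) | (0 | 0) ⊢ (no moves)
Q's transition system — 3 states:
  v0 = b.d.((0 + 0) | (0 | 0)) ⊢ =b=> v1
  v1 = d.((0 + 0) | (0 | 0)) ⊢ =d=> v2
  v2 = (0 + 0) | (0 | 0) ⊢ (no moves)
Coarsest stable partition (strong bisimilarity classes):
  B0 = {u0, v0}
  B1 = {u1, v1}
  B2 = {u2, v2}
u0 ∈ B0, v0 ∈ B0 → same block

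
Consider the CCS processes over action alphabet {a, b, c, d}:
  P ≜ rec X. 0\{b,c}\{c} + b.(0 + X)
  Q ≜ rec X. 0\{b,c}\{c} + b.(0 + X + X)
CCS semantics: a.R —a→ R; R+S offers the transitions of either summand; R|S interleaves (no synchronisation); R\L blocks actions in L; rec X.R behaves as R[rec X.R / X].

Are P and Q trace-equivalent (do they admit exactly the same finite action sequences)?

Reachable graph of P (2 states):
  s0 = rec X. 0\{b,c}\{c} + b.(0 + X) | -b-> s1
  s1 = 0 + (rec X. 0\{b,c}\{c} + b.(0 + X)) | -b-> s1
Reachable graph of Q (2 states):
  t0 = rec X. 0\{b,c}\{c} + b.(0 + X + X) | -b-> t1
  t1 = 0 + (rec X. 0\{b,c}\{c} + b.(0 + X + X)) + (rec X. 0\{b,c}\{c} + b.(0 + X + X)) | -b-> t1
Bisimilarity quotient blocks:
  B0 = {s0, s1, t0, t1}
s0 ∈ B0, t0 ∈ B0 → same block
Bisimilar ⇒ trace-equivalent.

traces(P) = traces(Q)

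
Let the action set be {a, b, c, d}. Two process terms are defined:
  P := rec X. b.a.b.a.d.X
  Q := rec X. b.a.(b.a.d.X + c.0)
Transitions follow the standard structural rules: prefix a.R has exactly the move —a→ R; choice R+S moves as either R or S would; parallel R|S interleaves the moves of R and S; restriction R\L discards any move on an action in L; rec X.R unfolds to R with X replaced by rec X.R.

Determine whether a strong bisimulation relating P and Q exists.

NO

P's transition system — 5 states:
  p0 = rec X. b.a.b.a.d.X → =b=> p1
  p1 = a.b.a.d.(rec X. b.a.b.a.d.X) → =a=> p2
  p2 = b.a.d.(rec X. b.a.b.a.d.X) → =b=> p3
  p3 = a.d.(rec X. b.a.b.a.d.X) → =a=> p4
  p4 = d.(rec X. b.a.b.a.d.X) → =d=> p0
Q's transition system — 6 states:
  q0 = rec X. b.a.(b.a.d.X + c.0) → =b=> q1
  q1 = a.(b.a.d.(rec X. b.a.(b.a.d.X + c.0)) + c.0) → =a=> q2
  q2 = b.a.d.(rec X. b.a.(b.a.d.X + c.0)) + c.0 → =b=> q3, =c=> q4
  q3 = a.d.(rec X. b.a.(b.a.d.X + c.0)) → =a=> q5
  q4 = 0 → ·
  q5 = d.(rec X. b.a.(b.a.d.X + c.0)) → =d=> q0
Partition-refinement fixed point:
  B0 = {p0}
  B1 = {p1}
  B2 = {p2}
  B3 = {p3}
  B4 = {p4}
  B5 = {q0}
  B6 = {q1}
  B7 = {q2}
  B8 = {q3}
  B9 = {q5}
  B10 = {q4}
p0 ∈ B0, q0 ∈ B5 → different blocks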